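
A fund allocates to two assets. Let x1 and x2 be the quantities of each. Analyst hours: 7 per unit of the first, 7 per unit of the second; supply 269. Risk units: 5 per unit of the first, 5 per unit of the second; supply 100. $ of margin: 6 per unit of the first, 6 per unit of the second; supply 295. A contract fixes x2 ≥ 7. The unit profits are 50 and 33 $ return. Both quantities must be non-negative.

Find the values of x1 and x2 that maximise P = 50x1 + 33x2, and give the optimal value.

x1 = 13, x2 = 7, maximum P = 881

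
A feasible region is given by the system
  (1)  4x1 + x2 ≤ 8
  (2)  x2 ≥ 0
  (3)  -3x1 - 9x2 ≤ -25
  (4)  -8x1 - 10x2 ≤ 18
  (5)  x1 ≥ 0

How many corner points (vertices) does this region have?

Intersecting each pair of boundary lines and keeping only the points that satisfy every inequality leaves:
  (47/33, 76/33)
  (0, 8)
  (0, 25/9)

3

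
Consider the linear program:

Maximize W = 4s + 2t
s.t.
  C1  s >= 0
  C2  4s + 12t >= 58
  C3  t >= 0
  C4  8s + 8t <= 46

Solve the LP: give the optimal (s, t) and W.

Corner points and W = 4s + 2t:
  (0, 29/6) → W = 29/3
  (0, 23/4) → W = 23/2
  (11/8, 35/8) → W = 57/4

The optimum lies where 4s + 12t = 58 and 8s + 8t = 46.
Solving simultaneously gives s = 11/8, t = 35/8.

s = 11/8, t = 35/8, maximum W = 57/4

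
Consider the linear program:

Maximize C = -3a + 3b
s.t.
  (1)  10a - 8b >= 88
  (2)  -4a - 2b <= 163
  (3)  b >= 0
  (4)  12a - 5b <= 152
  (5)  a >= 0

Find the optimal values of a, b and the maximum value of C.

a = 388/23, b = 232/23, maximum C = -468/23

Corner points and C = -3a + 3b:
  (44/5, 0) → C = -132/5
  (388/23, 232/23) → C = -468/23
  (38/3, 0) → C = -38

At the optimal vertex, 10a - 8b = 88 and 12a - 5b = 152.
Solving simultaneously gives a = 388/23, b = 232/23.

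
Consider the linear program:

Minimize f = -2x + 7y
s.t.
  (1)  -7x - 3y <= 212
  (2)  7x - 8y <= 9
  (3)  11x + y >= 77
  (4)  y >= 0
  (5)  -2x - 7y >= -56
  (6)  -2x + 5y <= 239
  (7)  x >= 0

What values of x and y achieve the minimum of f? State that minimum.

x = 125/19, y = 88/19, minimum f = 366/19

Corner points and f = -2x + 7y:
  (125/19, 88/19) → f = 366/19
  (511/65, 374/65) → f = 1596/65
  (161/25, 154/25) → f = 756/25

At the optimal vertex, 7x - 8y = 9 and 11x + y = 77.
Solving simultaneously gives x = 125/19, y = 88/19.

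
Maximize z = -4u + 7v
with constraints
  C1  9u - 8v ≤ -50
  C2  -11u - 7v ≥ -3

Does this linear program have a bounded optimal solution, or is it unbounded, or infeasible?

unbounded

From the feasible point (-326/151, 577/151), moving in the direction (-7, 11) keeps every constraint satisfied while z increases without bound.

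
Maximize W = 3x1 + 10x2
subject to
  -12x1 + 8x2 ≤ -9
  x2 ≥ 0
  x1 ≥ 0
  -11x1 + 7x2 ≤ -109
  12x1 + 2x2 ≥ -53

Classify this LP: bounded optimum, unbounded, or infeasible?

unbounded

From the feasible point (809/4, 1209/4), moving in the direction (8, 12) keeps every constraint satisfied while W increases without bound.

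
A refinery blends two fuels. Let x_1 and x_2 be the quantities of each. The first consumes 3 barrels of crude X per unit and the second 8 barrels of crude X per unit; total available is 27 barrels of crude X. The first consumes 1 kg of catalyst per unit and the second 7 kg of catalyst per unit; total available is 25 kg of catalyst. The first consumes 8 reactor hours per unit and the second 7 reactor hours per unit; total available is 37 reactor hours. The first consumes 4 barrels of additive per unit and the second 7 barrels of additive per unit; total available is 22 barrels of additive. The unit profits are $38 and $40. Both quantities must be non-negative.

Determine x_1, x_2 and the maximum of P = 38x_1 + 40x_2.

Corner points and P = 38x_1 + 40x_2:
  (0, 0) → P = 0
  (0, 22/7) → P = 880/7
  (37/8, 0) → P = 703/4
  (15/4, 1) → P = 365/2

x_1 = 15/4, x_2 = 1, maximum P = 365/2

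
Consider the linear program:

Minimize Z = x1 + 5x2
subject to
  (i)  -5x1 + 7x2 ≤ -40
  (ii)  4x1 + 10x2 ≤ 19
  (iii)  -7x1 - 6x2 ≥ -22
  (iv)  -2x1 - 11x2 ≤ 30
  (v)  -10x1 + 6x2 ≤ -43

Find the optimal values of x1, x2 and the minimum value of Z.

x1 = 10/3, x2 = -10/3, minimum Z = -40/3

Feasible corners and Z = x1 + 5x2:
  (394/79, -170/79) → Z = -456/79
  (10/3, -10/3) → Z = -40/3
  (422/65, -254/65) → Z = -848/65

At the optimal vertex, -5x1 + 7x2 = -40 and -2x1 - 11x2 = 30.
Solving simultaneously gives x1 = 10/3, x2 = -10/3.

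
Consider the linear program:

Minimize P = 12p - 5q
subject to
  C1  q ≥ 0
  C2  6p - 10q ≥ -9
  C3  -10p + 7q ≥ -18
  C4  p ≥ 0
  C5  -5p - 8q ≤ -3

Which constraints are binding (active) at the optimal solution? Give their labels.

C2 and C4

Corner points and P = 12p - 5q:
  (9/5, 0) → P = 108/5
  (3/5, 0) → P = 36/5
  (243/58, 99/29) → P = 963/29
  (0, 9/10) → P = -9/2
  (0, 3/8) → P = -15/8

The minimum is at (0, 9/10). Substituting into each constraint, equality holds for C2 and C4; the remaining constraints have slack.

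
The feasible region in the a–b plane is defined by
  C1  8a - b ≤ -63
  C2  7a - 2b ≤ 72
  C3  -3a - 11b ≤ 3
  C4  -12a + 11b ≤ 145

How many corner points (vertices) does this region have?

Intersecting each pair of boundary lines and keeping only the points that satisfy every inequality leaves:
  (-696/91, 165/91)
  (-137/19, 101/19)
  (-148/15, 133/55)

3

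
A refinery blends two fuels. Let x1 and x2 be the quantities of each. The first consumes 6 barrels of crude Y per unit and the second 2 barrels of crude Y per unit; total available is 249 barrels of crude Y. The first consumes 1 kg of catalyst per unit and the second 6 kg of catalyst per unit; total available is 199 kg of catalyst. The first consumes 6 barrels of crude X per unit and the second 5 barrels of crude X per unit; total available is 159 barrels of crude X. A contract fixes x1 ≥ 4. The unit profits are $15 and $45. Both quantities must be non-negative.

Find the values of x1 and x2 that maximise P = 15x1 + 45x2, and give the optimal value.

Feasible corners and P = 15x1 + 45x2:
  (53/2, 0) → P = 795/2
  (4, 0) → P = 60
  (4, 27) → P = 1275

x1 = 4, x2 = 27, maximum P = 1275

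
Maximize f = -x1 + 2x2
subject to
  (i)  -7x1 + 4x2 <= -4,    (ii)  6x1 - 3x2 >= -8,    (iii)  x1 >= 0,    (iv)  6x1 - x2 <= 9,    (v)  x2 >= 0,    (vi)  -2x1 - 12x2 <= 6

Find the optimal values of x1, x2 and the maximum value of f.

Extreme points and f = -x1 + 2x2:
  (32/17, 39/17) → f = 46/17
  (4/7, 0) → f = -4/7
  (3/2, 0) → f = -3/2

The optimum lies where -7x1 + 4x2 = -4 and 6x1 - x2 = 9.
Solving simultaneously gives x1 = 32/17, x2 = 39/17.

x1 = 32/17, x2 = 39/17, maximum f = 46/17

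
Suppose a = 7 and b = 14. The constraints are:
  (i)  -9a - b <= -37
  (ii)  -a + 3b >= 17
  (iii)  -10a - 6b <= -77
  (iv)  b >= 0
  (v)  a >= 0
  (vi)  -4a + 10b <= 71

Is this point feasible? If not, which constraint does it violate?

Constraint (vi): -4a + 10b = 112, which is not ≤ 71. All other constraints are satisfied.

not feasible — violates (vi)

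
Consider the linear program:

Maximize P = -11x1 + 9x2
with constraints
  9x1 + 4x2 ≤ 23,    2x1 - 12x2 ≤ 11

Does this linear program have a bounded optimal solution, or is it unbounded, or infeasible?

From the feasible point (80/29, -53/116), moving in the direction (-4, 9) keeps every constraint satisfied while P increases without bound.

unbounded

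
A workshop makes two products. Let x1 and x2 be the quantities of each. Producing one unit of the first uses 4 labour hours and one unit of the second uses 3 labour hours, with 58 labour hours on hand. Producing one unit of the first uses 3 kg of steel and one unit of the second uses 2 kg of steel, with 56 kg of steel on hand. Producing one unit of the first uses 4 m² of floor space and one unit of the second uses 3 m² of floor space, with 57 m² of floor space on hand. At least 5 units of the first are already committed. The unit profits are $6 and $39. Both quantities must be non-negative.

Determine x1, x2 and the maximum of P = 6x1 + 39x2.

x1 = 5, x2 = 37/3, maximum P = 511

Corner points and P = 6x1 + 39x2:
  (57/4, 0) → P = 171/2
  (5, 0) → P = 30
  (5, 37/3) → P = 511

The binding constraints are 4x1 + 3x2 = 57 and x1 = 5.
Solving simultaneously gives x1 = 5, x2 = 37/3.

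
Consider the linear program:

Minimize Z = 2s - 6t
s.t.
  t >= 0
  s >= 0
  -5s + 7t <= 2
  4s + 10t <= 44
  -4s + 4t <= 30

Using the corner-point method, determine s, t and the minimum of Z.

s = 48/13, t = 38/13, minimum Z = -132/13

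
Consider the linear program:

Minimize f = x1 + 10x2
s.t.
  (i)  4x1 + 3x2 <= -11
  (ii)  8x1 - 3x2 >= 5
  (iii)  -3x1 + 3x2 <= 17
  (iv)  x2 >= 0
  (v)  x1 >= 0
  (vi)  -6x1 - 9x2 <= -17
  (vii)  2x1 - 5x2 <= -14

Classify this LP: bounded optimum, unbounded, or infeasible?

infeasible

The boundaries 8x1 - 3x2 = 5 and -3x1 + 3x2 = 17 meet at (22/5, 151/15), but that point violates 4x1 + 3x2 ≤ -11. Every candidate vertex is excluded by some other constraint, so the feasible region is empty.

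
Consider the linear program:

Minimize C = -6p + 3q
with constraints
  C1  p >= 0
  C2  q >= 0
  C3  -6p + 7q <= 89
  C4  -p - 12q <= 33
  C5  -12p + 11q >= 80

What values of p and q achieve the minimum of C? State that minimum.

Corner points and C = -6p + 3q:
  (0, 89/7) → C = 267/7
  (0, 80/11) → C = 240/11
  (419/18, 98/3) → C = -125/3

The binding constraints are -6p + 7q = 89 and -12p + 11q = 80.
Solving simultaneously gives p = 419/18, q = 98/3.

p = 419/18, q = 98/3, minimum C = -125/3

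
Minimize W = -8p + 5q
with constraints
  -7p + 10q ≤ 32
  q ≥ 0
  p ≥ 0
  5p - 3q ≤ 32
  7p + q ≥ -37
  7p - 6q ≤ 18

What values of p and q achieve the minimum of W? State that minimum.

p = 93/7, q = 25/2, minimum W = -613/14

Vertices and W = -8p + 5q:
  (0, 16/5) → W = 16
  (93/7, 25/2) → W = -613/14
  (0, 0) → W = 0
  (18/7, 0) → W = -144/7

The optimum lies where -7p + 10q = 32 and 7p - 6q = 18.
Solving simultaneously gives p = 93/7, q = 25/2.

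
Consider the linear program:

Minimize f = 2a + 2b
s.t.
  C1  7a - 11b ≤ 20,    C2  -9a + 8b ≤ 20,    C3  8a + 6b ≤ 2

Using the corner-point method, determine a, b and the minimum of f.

a = -380/43, b = -320/43, minimum f = -1400/43

Feasible corners and f = 2a + 2b:
  (-380/43, -320/43) → f = -1400/43
  (71/65, -73/65) → f = -4/65
  (-52/59, 89/59) → f = 74/59

The optimum lies where 7a - 11b = 20 and -9a + 8b = 20.
Solving simultaneously gives a = -380/43, b = -320/43.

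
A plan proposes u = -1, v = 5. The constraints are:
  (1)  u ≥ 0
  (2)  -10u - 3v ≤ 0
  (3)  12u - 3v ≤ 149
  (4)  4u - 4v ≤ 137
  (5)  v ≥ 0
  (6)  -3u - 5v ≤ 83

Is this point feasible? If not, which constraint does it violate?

not feasible — violates (1)

Constraint (1): u = -1, which is not ≥ 0. All other constraints are satisfied.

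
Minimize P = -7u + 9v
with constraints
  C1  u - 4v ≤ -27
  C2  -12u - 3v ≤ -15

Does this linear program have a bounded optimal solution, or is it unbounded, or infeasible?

From the feasible point (-7/17, 113/17), moving in the direction (4, 1) keeps every constraint satisfied while P decreases without bound.

unbounded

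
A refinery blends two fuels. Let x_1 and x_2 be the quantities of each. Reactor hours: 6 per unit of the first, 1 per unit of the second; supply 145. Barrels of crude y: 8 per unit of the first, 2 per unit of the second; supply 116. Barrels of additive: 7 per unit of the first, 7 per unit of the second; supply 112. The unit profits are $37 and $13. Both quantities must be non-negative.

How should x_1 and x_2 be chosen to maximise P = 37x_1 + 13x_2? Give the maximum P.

At the optimal vertex, 8x_1 + 2x_2 = 116 and 7x_1 + 7x_2 = 112.
Solving simultaneously gives x_1 = 14, x_2 = 2.

x_1 = 14, x_2 = 2, maximum P = 544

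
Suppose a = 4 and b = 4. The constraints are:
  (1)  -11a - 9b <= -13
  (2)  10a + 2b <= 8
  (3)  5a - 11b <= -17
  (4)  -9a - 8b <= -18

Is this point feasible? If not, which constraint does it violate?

Constraint (2): 10a + 2b = 48, which is not ≤ 8. All other constraints are satisfied.

not feasible — violates (2)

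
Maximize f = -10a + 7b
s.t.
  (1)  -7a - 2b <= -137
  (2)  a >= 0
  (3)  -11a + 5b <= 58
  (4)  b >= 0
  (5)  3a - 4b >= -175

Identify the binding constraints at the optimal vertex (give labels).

Feasible corners and f = -10a + 7b:
  (569/57, 1913/57) → f = 2567/19
  (137/7, 0) → f = -1370/7
  (643/29, 1751/29) → f = 5827/29
The feasible region is unbounded (it extends along (4, 3), (1, 0)), but f strictly decreases along every unbounded feasible direction, so there is no improving ray and the maximum is attained at a vertex.

The maximum is at (643/29, 1751/29). Substituting into each constraint, equality holds for (3) and (5); the remaining constraints have slack.

(3) and (5)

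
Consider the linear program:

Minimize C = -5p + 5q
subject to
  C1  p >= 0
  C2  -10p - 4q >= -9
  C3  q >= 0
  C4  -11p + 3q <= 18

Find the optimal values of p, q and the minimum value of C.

p = 9/10, q = 0, minimum C = -9/2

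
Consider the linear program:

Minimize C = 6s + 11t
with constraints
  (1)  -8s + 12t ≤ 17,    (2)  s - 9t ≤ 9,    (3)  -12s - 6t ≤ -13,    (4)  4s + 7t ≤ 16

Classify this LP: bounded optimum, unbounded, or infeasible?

Extreme points and C = 6s + 11t:
  (9/32, 77/48) → C = 58/3
  (73/104, 49/26) → C = 1297/52
  (3/2, -5/6) → C = -1/6
  (207/43, -20/43) → C = 1022/43
The feasible region has finitely many vertices and no improving ray; the minimum is -1/6 at (3/2, -5/6).

bounded optimum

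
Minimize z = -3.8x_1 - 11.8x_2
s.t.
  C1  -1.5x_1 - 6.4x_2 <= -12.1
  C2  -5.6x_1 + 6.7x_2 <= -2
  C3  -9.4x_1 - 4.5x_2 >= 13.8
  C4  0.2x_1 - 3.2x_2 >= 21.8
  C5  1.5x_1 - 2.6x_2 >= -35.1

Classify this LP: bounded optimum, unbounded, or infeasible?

infeasible

The boundaries -1.5x_1 - 6.4x_2 = -12.1 and 0.2x_1 - 3.2x_2 = 21.8 meet at (557/19, -757/152), but that point violates -9.4x_1 - 4.5x_2 ≥ 13.8. Every candidate vertex is excluded by some other constraint, so the feasible region is empty.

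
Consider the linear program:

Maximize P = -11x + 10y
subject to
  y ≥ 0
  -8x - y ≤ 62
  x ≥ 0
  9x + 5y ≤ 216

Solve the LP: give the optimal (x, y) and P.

x = 0, y = 216/5, maximum P = 432

Vertices and P = -11x + 10y:
  (0, 0) → P = 0
  (24, 0) → P = -264
  (0, 216/5) → P = 432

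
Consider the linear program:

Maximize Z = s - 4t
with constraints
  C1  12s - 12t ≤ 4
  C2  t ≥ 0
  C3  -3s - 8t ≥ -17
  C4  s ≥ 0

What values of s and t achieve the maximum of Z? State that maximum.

s = 1/3, t = 0, maximum Z = 1/3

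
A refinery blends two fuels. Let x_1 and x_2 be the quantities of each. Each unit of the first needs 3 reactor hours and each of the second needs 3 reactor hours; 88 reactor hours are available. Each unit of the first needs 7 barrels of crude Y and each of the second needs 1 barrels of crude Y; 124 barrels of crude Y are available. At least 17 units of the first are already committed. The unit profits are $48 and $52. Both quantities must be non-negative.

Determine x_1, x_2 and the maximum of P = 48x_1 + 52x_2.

x_1 = 17, x_2 = 5, maximum P = 1076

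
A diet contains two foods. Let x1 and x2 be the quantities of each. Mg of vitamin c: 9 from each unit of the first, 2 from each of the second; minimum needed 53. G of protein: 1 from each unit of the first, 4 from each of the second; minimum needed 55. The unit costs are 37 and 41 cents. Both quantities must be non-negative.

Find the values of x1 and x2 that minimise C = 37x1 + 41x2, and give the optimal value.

x1 = 3, x2 = 13, minimum C = 644

Feasible corners and C = 37x1 + 41x2:
  (0, 53/2) → C = 2173/2
  (55, 0) → C = 2035
  (3, 13) → C = 644
The feasible region is unbounded (it extends along (0, 1), (1, 0)), but C strictly increases along every unbounded feasible direction, so there is no improving ray and the minimum is attained at a vertex.

The binding constraints are 9x1 + 2x2 = 53 and x1 + 4x2 = 55.
Solving simultaneously gives x1 = 3, x2 = 13.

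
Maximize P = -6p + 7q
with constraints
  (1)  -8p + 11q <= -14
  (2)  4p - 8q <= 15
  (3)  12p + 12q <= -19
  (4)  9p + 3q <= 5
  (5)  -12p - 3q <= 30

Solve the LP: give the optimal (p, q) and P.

p = -24/13, q = -34/13, maximum P = -94/13

At the optimal vertex, -8p + 11q = -14 and -12p - 3q = 30.
Solving simultaneously gives p = -24/13, q = -34/13.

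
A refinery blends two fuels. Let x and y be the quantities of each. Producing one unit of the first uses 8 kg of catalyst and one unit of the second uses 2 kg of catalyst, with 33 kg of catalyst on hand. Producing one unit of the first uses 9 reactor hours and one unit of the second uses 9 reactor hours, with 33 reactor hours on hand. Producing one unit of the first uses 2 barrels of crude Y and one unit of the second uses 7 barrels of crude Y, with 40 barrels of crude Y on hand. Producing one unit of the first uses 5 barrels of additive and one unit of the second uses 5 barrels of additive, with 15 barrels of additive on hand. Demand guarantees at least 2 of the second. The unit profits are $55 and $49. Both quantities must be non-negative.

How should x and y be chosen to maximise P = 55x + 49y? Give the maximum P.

Vertices and P = 55x + 49y:
  (0, 3) → P = 147
  (0, 2) → P = 98
  (1, 2) → P = 153

The binding constraints are 5x + 5y = 15 and y = 2.
Solving simultaneously gives x = 1, y = 2.

x = 1, y = 2, maximum P = 153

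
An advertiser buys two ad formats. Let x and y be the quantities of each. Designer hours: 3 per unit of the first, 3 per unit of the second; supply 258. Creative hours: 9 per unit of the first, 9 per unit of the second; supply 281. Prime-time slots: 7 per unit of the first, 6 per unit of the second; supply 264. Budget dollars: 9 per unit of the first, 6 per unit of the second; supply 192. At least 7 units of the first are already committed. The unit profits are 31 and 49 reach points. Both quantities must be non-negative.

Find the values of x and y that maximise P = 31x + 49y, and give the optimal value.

x = 7, y = 43/2, maximum P = 2541/2

Vertices and P = 31x + 49y:
  (64/3, 0) → P = 1984/3
  (7, 0) → P = 217
  (7, 43/2) → P = 2541/2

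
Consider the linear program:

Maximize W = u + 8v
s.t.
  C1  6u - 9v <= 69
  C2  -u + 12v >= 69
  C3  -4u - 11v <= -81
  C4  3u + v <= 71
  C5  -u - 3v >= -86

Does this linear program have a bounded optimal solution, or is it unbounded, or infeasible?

Vertices and W = u + 8v:
  (213/59, 357/59) → W = 3069/59
  (783/37, 278/37) → W = 3007/37
  (-703, 263) → W = 1401
  (127/8, 187/8) → W = 1623/8
The feasible region has finitely many vertices and no improving ray; the maximum is 1401 at (-703, 263).

bounded optimum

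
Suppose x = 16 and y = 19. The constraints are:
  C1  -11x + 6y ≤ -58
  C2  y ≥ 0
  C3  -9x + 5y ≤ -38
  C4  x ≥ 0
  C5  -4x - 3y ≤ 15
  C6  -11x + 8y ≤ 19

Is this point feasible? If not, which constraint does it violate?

feasible

C1: -62 ≤ -58 ✓
C2: 19 ≥ 0 ✓
C3: -49 ≤ -38 ✓
C4: 16 ≥ 0 ✓
C5: -121 ≤ 15 ✓
C6: -24 ≤ 19 ✓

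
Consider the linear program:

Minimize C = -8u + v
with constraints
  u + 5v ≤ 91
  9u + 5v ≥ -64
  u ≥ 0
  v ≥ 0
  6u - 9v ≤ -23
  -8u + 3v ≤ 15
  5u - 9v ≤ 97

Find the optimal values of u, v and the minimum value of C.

u = 704/39, v = 569/39, minimum C = -5063/39

Vertices and C = -8u + v:
  (704/39, 569/39) → C = -5063/39
  (198/43, 743/43) → C = -841/43
  (0, 23/9) → C = 23/9
  (0, 5) → C = 5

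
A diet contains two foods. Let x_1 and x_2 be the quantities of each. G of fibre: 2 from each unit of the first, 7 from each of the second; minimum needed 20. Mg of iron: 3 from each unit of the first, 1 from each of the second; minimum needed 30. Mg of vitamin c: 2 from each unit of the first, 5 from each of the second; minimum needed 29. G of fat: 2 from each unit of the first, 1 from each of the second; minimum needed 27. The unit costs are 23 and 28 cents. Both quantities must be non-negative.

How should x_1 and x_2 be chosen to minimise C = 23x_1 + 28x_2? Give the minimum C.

Extreme points and C = 23x_1 + 28x_2:
  (0, 30) → C = 840
  (29/2, 0) → C = 667/2
  (3, 21) → C = 657
  (53/4, 1/2) → C = 1275/4
The feasible region is unbounded (it extends along (0, 1), (1, 0)), but C strictly increases along every unbounded feasible direction, so there is no improving ray and the minimum is attained at a vertex.

The optimum lies where 2x_1 + 5x_2 = 29 and 2x_1 + x_2 = 27.
Solving simultaneously gives x_1 = 53/4, x_2 = 1/2.

x_1 = 53/4, x_2 = 1/2, minimum C = 1275/4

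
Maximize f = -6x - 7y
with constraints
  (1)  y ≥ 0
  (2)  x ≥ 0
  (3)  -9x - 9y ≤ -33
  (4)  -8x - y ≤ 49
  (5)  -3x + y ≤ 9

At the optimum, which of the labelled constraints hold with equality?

(1) and (3)

Vertices and f = -6x - 7y:
  (11/3, 0) → f = -22
  (0, 11/3) → f = -77/3
  (0, 9) → f = -63
The feasible region is unbounded (it extends along (1, 3), (1, 0)), but f strictly decreases along every unbounded feasible direction, so there is no improving ray and the maximum is attained at a vertex.

The maximum is at (11/3, 0). Substituting into each constraint, equality holds for (1) and (3); the remaining constraints have slack.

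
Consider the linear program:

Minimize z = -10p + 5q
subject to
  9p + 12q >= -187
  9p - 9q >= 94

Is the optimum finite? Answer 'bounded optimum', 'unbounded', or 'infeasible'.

From the feasible point (-185/63, -281/21), moving in the direction (9, 9) keeps every constraint satisfied while z decreases without bound.

unbounded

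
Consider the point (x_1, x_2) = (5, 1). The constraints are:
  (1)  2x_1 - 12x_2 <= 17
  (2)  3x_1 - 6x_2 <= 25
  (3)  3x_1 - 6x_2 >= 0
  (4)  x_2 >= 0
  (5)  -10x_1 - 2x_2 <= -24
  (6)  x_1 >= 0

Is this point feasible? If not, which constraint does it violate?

(1): -2 ≤ 17 ✓
(2): 9 ≤ 25 ✓
(3): 9 ≥ 0 ✓
(4): 1 ≥ 0 ✓
(5): -52 ≤ -24 ✓
(6): 5 ≥ 0 ✓

feasible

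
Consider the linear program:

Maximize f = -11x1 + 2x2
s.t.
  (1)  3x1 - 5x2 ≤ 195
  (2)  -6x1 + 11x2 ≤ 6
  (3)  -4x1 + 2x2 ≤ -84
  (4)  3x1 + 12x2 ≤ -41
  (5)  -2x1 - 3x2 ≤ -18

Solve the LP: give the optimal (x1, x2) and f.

x1 = 113/5, x2 = -136/15, maximum f = -4001/15

The optimum lies where 3x1 + 12x2 = -41 and -2x1 - 3x2 = -18.
Solving simultaneously gives x1 = 113/5, x2 = -136/15.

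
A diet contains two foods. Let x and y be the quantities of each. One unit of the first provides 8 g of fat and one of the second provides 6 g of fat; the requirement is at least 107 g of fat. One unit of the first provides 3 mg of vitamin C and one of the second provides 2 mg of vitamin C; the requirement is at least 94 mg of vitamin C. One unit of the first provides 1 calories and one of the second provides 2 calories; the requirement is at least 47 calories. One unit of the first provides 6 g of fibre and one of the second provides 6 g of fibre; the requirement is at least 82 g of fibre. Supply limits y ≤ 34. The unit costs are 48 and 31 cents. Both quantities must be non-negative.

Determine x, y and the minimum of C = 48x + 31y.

x = 26/3, y = 34, minimum C = 1470

Vertices and C = 48x + 31y:
  (47, 0) → C = 2256
  (47/2, 47/4) → C = 5969/4
  (26/3, 34) → C = 1470
The feasible region is unbounded (it extends along (1, 0)), but C strictly increases along every unbounded feasible direction, so there is no improving ray and the minimum is attained at a vertex.

At the optimal vertex, 3x + 2y = 94 and y = 34.
Solving simultaneously gives x = 26/3, y = 34.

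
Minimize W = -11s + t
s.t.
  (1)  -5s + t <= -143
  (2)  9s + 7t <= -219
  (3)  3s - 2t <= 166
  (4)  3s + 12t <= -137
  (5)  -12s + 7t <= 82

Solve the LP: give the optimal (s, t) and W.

Feasible corners and W = -11s + t:
  (391/22, -1191/22) → W = -2746/11
  (120/7, -401/7) → W = -1721/7
  (724/39, -717/13) → W = -10115/39

The binding constraints are 9s + 7t = -219 and 3s - 2t = 166.
Solving simultaneously gives s = 724/39, t = -717/13.

s = 724/39, t = -717/13, minimum W = -10115/39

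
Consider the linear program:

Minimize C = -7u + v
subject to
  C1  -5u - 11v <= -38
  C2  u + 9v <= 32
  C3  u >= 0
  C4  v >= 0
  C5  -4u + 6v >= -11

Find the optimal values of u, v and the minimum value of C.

Extreme points and C = -7u + v:
  (0, 38/11) → C = 38/11
  (349/74, 97/74) → C = -1173/37
  (0, 32/9) → C = 32/9
  (97/14, 39/14) → C = -320/7

u = 97/14, v = 39/14, minimum C = -320/7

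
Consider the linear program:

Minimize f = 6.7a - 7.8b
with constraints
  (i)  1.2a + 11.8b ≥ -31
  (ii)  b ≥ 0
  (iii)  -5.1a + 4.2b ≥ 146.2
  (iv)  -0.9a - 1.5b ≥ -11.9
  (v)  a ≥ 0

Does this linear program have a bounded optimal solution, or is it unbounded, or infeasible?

infeasible

The boundaries 1.2a + 11.8b = -31 and -5.1a + 4.2b = 146.2 meet at (-92768/3261, 289/1087), but that point violates a ≥ 0. Every candidate vertex is excluded by some other constraint, so the feasible region is empty.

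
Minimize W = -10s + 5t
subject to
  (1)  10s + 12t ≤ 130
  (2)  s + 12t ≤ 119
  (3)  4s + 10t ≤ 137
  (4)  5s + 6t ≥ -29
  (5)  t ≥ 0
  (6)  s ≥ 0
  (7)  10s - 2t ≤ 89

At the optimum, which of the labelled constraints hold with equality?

(5) and (7)

Vertices and W = -10s + 5t:
  (11/9, 265/27) → W = 995/27
  (332/35, 41/14) → W = -1123/14
  (0, 119/12) → W = 595/12
  (0, 0) → W = 0
  (89/10, 0) → W = -89

The minimum is at (89/10, 0). Substituting into each constraint, equality holds for (5) and (7); the remaining constraints have slack.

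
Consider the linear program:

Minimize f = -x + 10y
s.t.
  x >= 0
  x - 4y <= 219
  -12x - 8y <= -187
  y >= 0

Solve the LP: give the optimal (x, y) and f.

Extreme points and f = -x + 10y:
  (0, 187/8) → f = 935/4
  (219, 0) → f = -219
  (187/12, 0) → f = -187/12
The feasible region is unbounded (it extends along (0, 1), (4, 1)), but f strictly increases along every unbounded feasible direction, so there is no improving ray and the minimum is attained at a vertex.

x = 219, y = 0, minimum f = -219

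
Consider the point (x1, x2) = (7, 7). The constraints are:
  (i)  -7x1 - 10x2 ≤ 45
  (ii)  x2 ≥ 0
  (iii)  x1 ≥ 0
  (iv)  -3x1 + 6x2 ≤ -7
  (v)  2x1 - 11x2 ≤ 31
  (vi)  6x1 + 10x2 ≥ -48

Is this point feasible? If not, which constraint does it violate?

not feasible — violates (iv)

Constraint (iv): -3x1 + 6x2 = 21, which is not ≤ -7. All other constraints are satisfied.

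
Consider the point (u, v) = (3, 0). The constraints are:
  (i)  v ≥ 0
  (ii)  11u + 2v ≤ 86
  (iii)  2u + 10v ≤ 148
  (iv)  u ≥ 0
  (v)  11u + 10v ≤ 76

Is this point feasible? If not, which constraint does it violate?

feasible

(i): 0 ≥ 0 ✓
(ii): 33 ≤ 86 ✓
(iii): 6 ≤ 148 ✓
(iv): 3 ≥ 0 ✓
(v): 33 ≤ 76 ✓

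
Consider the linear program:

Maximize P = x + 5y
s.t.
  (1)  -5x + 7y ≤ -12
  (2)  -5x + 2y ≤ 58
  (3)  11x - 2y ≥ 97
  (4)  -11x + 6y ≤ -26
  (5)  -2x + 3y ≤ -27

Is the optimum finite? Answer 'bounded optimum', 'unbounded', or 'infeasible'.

unbounded

From the feasible point (237/29, -103/29), moving in the direction (3, 2) keeps every constraint satisfied while P increases without bound.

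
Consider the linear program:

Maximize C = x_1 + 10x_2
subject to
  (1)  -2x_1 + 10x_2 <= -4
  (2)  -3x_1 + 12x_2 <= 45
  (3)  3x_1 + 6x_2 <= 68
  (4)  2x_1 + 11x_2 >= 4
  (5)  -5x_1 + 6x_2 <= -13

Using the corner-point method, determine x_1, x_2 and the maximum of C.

x_1 = 352/21, x_2 = 62/21, maximum C = 324/7

Vertices and C = x_1 + 10x_2:
  (352/21, 62/21) → C = 324/7
  (53/19, 3/19) → C = 83/19
  (724/21, -124/21) → C = -172/7
  (167/67, -6/67) → C = 107/67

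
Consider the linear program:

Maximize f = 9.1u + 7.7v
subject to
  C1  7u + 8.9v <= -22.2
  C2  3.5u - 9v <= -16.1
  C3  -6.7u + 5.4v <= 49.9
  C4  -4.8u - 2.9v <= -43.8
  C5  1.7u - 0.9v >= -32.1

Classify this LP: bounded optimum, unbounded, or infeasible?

infeasible

The boundaries 7u + 8.9v = -22.2 and 3.5u - 9v = -16.1 meet at (-34309/9415, 100/269), but that point violates -4.8u - 2.9v ≤ -43.8. Every candidate vertex is excluded by some other constraint, so the feasible region is empty.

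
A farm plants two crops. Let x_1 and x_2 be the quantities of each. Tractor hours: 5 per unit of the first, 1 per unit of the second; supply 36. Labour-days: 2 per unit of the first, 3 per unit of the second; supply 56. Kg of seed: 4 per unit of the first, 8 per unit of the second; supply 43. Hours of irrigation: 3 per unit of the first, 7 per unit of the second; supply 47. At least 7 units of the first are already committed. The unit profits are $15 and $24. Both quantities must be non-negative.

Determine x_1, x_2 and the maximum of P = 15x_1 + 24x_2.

x_1 = 7, x_2 = 1, maximum P = 129

Extreme points and P = 15x_1 + 24x_2:
  (36/5, 0) → P = 108
  (7, 0) → P = 105
  (7, 1) → P = 129

The binding constraints are 5x_1 + x_2 = 36 and x_1 = 7.
Solving simultaneously gives x_1 = 7, x_2 = 1.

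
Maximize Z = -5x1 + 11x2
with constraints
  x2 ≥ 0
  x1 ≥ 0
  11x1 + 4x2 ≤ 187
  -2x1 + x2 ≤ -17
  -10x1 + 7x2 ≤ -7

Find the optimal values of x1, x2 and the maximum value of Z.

Corner points and Z = -5x1 + 11x2:
  (17, 0) → Z = -85
  (17/2, 0) → Z = -85/2
  (255/19, 187/19) → Z = 782/19

x1 = 255/19, x2 = 187/19, maximum Z = 782/19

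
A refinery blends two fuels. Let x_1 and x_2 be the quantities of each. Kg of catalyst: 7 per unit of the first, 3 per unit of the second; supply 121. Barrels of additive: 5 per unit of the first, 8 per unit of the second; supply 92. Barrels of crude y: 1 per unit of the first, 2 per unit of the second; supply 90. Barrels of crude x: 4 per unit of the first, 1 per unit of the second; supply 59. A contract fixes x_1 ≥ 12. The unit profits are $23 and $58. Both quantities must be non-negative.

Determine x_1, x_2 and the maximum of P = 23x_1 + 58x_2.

x_1 = 12, x_2 = 4, maximum P = 508

Extreme points and P = 23x_1 + 58x_2:
  (59/4, 0) → P = 1357/4
  (12, 0) → P = 276
  (380/27, 73/27) → P = 12974/27
  (12, 4) → P = 508

The optimum lies where 5x_1 + 8x_2 = 92 and x_1 = 12.
Solving simultaneously gives x_1 = 12, x_2 = 4.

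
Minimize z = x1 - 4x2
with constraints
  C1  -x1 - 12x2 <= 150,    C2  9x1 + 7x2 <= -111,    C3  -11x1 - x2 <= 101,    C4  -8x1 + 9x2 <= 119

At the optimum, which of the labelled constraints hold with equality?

C2 and C3

Corner points and z = x1 - 4x2:
  (-282/101, -1239/101) → z = 4674/101
  (-1062/131, -1549/131) → z = 5134/131
  (-149/17, -78/17) → z = 163/17

The minimum is at (-149/17, -78/17). Substituting into each constraint, equality holds for C2 and C3; the remaining constraints have slack.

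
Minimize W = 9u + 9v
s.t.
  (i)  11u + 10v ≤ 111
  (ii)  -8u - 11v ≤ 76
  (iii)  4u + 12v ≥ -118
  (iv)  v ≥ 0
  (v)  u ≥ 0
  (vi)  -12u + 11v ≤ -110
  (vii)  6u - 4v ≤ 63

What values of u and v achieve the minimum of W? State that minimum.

Feasible corners and W = 9u + 9v:
  (111/11, 0) → W = 999/11
  (2321/241, 122/241) → W = 21987/241
  (55/6, 0) → W = 165/2

The binding constraints are v = 0 and -12u + 11v = -110.
Solving simultaneously gives u = 55/6, v = 0.

u = 55/6, v = 0, minimum W = 165/2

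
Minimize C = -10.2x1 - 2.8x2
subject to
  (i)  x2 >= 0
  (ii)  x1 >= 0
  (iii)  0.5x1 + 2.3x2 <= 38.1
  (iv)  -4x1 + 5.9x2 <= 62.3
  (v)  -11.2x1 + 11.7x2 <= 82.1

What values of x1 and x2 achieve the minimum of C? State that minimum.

x1 = 76.2, x2 = 0, minimum C = -777.24

Corner points and C = -10.2x1 - 2.8x2:
  (0, 0) → C = 0
  (381/5, 0) → C = -19431/25
  (0, 821/117) → C = -11494/585
  (886/109, 1613/109) → C = -67768/545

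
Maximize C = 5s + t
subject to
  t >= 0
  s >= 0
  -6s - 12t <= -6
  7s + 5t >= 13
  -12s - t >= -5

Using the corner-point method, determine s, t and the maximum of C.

s = 0, t = 5, maximum C = 5

Extreme points and C = 5s + t:
  (0, 13/5) → C = 13/5
  (0, 5) → C = 5
  (12/53, 121/53) → C = 181/53

At the optimal vertex, s = 0 and -12s - t = -5.
Solving simultaneously gives s = 0, t = 5.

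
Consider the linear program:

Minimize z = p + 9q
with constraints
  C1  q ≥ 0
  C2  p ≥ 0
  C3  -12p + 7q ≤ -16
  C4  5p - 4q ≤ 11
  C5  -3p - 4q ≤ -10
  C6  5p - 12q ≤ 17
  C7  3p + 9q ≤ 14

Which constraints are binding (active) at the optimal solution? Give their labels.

Feasible corners and z = p + 9q:
  (21/8, 17/32) → z = 237/32
  (155/57, 37/57) → z = 488/57
  (34/15, 4/5) → z = 142/15

The minimum is at (21/8, 17/32). Substituting into each constraint, equality holds for C4 and C5; the remaining constraints have slack.

C4 and C5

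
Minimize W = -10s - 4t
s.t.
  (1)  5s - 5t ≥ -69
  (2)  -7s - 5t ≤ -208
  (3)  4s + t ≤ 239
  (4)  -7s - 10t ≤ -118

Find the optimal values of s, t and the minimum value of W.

s = 1126/25, t = 1471/25, minimum W = -17144/25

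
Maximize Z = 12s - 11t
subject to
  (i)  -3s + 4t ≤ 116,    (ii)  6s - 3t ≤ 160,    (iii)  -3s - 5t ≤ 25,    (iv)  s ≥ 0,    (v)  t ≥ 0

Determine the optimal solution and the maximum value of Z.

s = 80/3, t = 0, maximum Z = 320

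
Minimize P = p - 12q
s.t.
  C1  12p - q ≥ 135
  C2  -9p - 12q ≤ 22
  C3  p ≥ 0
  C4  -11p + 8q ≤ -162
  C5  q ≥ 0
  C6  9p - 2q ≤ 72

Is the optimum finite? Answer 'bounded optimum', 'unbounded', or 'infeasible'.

The boundaries 12p - q = 135 and 9p - 2q = 72 meet at (66/5, 117/5), but that point violates -11p + 8q ≤ -162. Every candidate vertex is excluded by some other constraint, so the feasible region is empty.

infeasible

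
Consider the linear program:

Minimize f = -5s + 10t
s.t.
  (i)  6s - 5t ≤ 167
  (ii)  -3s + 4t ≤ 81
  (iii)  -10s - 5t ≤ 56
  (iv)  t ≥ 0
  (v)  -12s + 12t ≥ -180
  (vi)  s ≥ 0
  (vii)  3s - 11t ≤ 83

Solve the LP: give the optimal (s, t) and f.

s = 15, t = 0, minimum f = -75

Vertices and f = -5s + 10t:
  (1073/9, 329/3) → f = 4505/9
  (92, 77) → f = 310
  (0, 81/4) → f = 405/2
  (15, 0) → f = -75
  (0, 0) → f = 0

The optimum lies where t = 0 and -12s + 12t = -180.
Solving simultaneously gives s = 15, t = 0.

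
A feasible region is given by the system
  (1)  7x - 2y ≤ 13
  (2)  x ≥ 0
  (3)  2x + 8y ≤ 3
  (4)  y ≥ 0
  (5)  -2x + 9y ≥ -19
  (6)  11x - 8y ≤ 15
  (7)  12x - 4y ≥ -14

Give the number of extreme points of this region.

Intersecting each pair of boundary lines and keeping only the points that satisfy every inequality leaves:
  (0, 3/8)
  (0, 0)
  (18/13, 3/104)
  (15/11, 0)

4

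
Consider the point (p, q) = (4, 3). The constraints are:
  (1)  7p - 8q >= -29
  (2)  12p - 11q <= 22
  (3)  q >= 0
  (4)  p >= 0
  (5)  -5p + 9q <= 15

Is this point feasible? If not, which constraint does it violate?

feasible

(1): 4 ≥ -29 ✓
(2): 15 ≤ 22 ✓
(3): 3 ≥ 0 ✓
(4): 4 ≥ 0 ✓
(5): 7 ≤ 15 ✓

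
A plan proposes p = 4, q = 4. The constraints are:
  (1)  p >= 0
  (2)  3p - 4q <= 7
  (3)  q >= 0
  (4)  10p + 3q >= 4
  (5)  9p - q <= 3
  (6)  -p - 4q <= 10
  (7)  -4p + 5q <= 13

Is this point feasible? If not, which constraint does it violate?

Constraint (5): 9p - q = 32, which is not ≤ 3. All other constraints are satisfied.

not feasible — violates (5)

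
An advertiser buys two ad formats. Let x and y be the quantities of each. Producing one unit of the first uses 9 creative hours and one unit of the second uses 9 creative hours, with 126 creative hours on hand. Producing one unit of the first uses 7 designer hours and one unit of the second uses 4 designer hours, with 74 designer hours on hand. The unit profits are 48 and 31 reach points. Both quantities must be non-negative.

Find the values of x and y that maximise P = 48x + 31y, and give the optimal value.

At the optimal vertex, 9x + 9y = 126 and 7x + 4y = 74.
Solving simultaneously gives x = 6, y = 8.

x = 6, y = 8, maximum P = 536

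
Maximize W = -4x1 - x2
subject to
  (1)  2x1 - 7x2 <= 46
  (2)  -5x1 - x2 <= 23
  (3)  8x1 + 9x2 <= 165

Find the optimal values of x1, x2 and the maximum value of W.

x1 = -115/37, x2 = -276/37, maximum W = 736/37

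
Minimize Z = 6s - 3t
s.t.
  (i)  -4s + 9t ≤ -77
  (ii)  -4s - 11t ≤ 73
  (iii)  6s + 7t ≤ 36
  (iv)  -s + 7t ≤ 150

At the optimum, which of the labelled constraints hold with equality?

Vertices and Z = 6s - 3t:
  (19/8, -15/2) → Z = 147/4
  (863/82, -159/41) → Z = 3066/41
  (907/38, -291/19) → Z = 3594/19

The minimum is at (19/8, -15/2). Substituting into each constraint, equality holds for (i) and (ii); the remaining constraints have slack.

(i) and (ii)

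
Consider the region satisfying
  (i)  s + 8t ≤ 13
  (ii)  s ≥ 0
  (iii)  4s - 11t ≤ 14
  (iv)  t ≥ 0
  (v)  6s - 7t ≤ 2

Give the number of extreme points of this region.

4

Intersecting each pair of boundary lines and keeping only the points that satisfy every inequality leaves:
  (0, 13/8)
  (107/55, 76/55)
  (0, 0)
  (1/3, 0)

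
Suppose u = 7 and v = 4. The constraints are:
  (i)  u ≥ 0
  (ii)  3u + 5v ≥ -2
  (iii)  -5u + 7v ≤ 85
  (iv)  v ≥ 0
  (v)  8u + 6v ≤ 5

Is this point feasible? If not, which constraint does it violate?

Constraint (v): 8u + 6v = 80, which is not ≤ 5. All other constraints are satisfied.

not feasible — violates (v)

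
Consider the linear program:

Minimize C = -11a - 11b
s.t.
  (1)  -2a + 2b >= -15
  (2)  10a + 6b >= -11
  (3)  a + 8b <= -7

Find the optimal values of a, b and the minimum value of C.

Corner points and C = -11a - 11b:
  (17/8, -43/8) → C = 143/4
  (53/9, -29/18) → C = -847/18
  (-23/37, -59/74) → C = 1155/74

a = 53/9, b = -29/18, minimum C = -847/18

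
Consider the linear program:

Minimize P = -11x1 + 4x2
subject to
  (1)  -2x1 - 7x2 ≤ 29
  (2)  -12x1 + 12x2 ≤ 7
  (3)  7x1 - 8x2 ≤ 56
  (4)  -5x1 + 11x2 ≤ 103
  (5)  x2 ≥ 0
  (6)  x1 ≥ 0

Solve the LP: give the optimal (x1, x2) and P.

x1 = 1440/37, x2 = 1001/37, minimum P = -11836/37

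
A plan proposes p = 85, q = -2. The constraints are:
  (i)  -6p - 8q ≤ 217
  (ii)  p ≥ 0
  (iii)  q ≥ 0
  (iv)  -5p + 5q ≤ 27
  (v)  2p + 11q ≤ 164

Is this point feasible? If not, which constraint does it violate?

not feasible — violates (iii)

Constraint (iii): q = -2, which is not ≥ 0. All other constraints are satisfied.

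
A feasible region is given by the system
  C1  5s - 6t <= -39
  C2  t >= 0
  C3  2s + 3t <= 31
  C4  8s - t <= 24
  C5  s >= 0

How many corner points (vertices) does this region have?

Intersecting each pair of boundary lines and keeping only the points that satisfy every inequality leaves:
  (23/9, 233/27)
  (0, 13/2)
  (0, 31/3)

3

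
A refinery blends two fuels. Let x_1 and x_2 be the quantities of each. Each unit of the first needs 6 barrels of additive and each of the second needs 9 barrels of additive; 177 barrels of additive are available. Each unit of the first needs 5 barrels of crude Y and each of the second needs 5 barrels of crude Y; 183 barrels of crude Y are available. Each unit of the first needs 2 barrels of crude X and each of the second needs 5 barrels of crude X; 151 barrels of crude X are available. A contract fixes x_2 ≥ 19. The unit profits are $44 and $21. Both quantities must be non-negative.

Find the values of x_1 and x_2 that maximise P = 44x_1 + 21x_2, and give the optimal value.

x_1 = 1, x_2 = 19, maximum P = 443

Vertices and P = 44x_1 + 21x_2:
  (0, 59/3) → P = 413
  (0, 19) → P = 399
  (1, 19) → P = 443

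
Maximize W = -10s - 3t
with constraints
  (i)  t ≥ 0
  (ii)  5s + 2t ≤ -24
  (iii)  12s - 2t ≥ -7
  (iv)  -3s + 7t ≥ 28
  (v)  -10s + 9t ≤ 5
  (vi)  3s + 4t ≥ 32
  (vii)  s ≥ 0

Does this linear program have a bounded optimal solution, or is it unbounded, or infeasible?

The boundaries -3s + 7t = 28 and -10s + 9t = 5 meet at (217/43, 265/43), but that point violates 5s + 2t ≤ -24. Every candidate vertex is excluded by some other constraint, so the feasible region is empty.

infeasible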